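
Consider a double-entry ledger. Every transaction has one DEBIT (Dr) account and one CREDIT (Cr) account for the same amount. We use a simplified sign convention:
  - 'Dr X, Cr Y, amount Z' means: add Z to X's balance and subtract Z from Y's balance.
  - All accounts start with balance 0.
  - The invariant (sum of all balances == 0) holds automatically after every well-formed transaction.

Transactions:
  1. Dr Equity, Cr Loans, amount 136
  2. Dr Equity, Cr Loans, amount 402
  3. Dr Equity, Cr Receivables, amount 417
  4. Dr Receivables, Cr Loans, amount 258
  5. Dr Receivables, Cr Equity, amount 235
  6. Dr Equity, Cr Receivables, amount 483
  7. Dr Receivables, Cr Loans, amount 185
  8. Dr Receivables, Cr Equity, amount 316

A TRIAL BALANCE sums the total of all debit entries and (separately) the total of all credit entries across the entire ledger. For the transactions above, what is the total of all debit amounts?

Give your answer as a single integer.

Txn 1: debit+=136
Txn 2: debit+=402
Txn 3: debit+=417
Txn 4: debit+=258
Txn 5: debit+=235
Txn 6: debit+=483
Txn 7: debit+=185
Txn 8: debit+=316
Total debits = 2432

Answer: 2432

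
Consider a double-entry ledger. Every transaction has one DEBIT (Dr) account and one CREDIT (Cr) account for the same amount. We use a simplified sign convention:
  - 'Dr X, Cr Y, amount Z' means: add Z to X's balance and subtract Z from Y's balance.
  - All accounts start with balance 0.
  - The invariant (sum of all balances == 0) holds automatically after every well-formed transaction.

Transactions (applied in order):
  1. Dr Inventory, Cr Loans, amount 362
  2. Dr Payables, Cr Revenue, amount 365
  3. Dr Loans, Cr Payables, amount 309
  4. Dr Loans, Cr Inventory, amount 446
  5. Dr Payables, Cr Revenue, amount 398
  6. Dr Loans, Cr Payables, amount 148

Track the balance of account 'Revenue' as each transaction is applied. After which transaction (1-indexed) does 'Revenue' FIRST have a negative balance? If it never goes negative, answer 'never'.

After txn 1: Revenue=0
After txn 2: Revenue=-365

Answer: 2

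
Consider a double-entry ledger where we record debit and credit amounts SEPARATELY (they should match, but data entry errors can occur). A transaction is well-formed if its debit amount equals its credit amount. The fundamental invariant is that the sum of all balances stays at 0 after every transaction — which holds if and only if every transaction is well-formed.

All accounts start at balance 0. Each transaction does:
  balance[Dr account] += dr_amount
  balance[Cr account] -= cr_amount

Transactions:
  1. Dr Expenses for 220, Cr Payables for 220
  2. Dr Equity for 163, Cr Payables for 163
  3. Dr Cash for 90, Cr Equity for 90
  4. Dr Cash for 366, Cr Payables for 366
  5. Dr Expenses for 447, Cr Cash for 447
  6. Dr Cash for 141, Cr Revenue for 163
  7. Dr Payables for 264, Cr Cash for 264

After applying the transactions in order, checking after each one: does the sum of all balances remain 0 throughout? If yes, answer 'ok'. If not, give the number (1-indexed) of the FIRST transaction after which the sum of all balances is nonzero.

Answer: 6

Derivation:
After txn 1: dr=220 cr=220 sum_balances=0
After txn 2: dr=163 cr=163 sum_balances=0
After txn 3: dr=90 cr=90 sum_balances=0
After txn 4: dr=366 cr=366 sum_balances=0
After txn 5: dr=447 cr=447 sum_balances=0
After txn 6: dr=141 cr=163 sum_balances=-22
After txn 7: dr=264 cr=264 sum_balances=-22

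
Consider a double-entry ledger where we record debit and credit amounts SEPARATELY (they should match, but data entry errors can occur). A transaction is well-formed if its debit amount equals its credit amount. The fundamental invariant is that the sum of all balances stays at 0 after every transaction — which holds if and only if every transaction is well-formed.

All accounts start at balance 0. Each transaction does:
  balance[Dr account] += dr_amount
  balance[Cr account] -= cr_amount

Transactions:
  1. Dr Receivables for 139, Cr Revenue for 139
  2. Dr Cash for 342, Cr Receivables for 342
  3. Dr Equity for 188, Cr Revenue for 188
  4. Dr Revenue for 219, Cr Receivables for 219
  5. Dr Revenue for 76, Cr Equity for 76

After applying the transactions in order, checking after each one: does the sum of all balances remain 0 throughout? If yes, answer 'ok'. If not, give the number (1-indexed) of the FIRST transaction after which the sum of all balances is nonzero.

Answer: ok

Derivation:
After txn 1: dr=139 cr=139 sum_balances=0
After txn 2: dr=342 cr=342 sum_balances=0
After txn 3: dr=188 cr=188 sum_balances=0
After txn 4: dr=219 cr=219 sum_balances=0
After txn 5: dr=76 cr=76 sum_balances=0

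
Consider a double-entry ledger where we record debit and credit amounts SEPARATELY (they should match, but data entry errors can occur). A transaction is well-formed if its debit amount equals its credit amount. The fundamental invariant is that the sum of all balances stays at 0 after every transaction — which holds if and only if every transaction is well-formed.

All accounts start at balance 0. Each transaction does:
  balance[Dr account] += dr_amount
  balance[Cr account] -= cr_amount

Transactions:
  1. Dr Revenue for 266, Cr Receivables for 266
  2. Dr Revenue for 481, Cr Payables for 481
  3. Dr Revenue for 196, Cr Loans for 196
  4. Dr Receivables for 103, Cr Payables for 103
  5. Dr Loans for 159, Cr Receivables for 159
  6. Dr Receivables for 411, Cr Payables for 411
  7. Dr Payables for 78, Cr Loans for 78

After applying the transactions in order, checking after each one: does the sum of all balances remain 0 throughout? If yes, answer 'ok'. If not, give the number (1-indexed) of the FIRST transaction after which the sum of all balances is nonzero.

Answer: ok

Derivation:
After txn 1: dr=266 cr=266 sum_balances=0
After txn 2: dr=481 cr=481 sum_balances=0
After txn 3: dr=196 cr=196 sum_balances=0
After txn 4: dr=103 cr=103 sum_balances=0
After txn 5: dr=159 cr=159 sum_balances=0
After txn 6: dr=411 cr=411 sum_balances=0
After txn 7: dr=78 cr=78 sum_balances=0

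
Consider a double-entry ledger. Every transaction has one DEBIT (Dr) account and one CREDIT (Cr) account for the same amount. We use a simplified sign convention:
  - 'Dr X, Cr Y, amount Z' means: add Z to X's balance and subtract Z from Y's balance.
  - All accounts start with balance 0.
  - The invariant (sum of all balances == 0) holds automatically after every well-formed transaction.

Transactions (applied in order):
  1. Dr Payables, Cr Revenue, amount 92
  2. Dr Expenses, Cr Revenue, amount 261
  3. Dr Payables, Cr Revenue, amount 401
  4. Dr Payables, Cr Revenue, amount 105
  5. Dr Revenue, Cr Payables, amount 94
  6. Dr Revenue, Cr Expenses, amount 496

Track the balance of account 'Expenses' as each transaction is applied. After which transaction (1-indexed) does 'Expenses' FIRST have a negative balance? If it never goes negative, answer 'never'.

Answer: 6

Derivation:
After txn 1: Expenses=0
After txn 2: Expenses=261
After txn 3: Expenses=261
After txn 4: Expenses=261
After txn 5: Expenses=261
After txn 6: Expenses=-235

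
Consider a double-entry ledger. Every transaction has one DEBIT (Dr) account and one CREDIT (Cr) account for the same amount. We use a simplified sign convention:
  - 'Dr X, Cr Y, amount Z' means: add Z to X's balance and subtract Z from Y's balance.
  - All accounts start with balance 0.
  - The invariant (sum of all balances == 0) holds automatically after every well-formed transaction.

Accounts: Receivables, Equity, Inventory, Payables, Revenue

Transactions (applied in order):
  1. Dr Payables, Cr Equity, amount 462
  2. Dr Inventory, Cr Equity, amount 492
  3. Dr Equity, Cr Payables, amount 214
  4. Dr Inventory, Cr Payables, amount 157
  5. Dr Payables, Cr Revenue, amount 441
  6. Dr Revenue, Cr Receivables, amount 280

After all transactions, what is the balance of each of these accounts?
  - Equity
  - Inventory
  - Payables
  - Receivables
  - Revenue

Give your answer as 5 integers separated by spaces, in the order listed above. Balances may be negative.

After txn 1 (Dr Payables, Cr Equity, amount 462): Equity=-462 Payables=462
After txn 2 (Dr Inventory, Cr Equity, amount 492): Equity=-954 Inventory=492 Payables=462
After txn 3 (Dr Equity, Cr Payables, amount 214): Equity=-740 Inventory=492 Payables=248
After txn 4 (Dr Inventory, Cr Payables, amount 157): Equity=-740 Inventory=649 Payables=91
After txn 5 (Dr Payables, Cr Revenue, amount 441): Equity=-740 Inventory=649 Payables=532 Revenue=-441
After txn 6 (Dr Revenue, Cr Receivables, amount 280): Equity=-740 Inventory=649 Payables=532 Receivables=-280 Revenue=-161

Answer: -740 649 532 -280 -161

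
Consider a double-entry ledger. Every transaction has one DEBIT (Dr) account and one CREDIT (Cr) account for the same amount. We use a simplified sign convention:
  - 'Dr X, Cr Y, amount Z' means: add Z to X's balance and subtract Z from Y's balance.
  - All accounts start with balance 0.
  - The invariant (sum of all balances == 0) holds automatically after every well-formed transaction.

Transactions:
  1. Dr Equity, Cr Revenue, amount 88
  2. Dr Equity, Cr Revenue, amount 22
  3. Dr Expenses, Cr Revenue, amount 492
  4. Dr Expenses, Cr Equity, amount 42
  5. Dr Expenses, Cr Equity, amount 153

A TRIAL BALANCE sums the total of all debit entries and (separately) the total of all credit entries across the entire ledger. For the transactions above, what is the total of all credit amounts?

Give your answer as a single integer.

Answer: 797

Derivation:
Txn 1: credit+=88
Txn 2: credit+=22
Txn 3: credit+=492
Txn 4: credit+=42
Txn 5: credit+=153
Total credits = 797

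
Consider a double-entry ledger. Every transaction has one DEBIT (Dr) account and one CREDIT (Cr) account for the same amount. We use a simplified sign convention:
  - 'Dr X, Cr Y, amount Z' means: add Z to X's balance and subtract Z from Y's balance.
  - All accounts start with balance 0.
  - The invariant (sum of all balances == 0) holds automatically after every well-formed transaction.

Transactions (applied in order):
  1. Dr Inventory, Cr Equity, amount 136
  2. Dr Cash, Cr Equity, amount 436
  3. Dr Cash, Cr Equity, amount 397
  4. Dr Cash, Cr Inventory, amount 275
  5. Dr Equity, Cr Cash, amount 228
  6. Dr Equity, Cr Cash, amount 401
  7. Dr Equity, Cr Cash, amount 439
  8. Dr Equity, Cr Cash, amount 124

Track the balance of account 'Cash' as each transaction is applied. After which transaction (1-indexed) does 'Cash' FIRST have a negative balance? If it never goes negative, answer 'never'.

Answer: 8

Derivation:
After txn 1: Cash=0
After txn 2: Cash=436
After txn 3: Cash=833
After txn 4: Cash=1108
After txn 5: Cash=880
After txn 6: Cash=479
After txn 7: Cash=40
After txn 8: Cash=-84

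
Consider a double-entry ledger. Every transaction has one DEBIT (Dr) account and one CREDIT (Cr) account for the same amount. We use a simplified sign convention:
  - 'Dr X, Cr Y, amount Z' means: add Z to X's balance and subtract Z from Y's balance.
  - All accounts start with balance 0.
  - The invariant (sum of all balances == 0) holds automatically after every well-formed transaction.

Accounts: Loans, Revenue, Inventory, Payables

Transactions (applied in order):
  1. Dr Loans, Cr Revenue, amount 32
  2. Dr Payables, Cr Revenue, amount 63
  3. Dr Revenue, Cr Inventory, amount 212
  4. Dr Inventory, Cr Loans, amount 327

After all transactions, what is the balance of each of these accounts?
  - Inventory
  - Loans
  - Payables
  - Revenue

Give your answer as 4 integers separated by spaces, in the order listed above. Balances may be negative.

Answer: 115 -295 63 117

Derivation:
After txn 1 (Dr Loans, Cr Revenue, amount 32): Loans=32 Revenue=-32
After txn 2 (Dr Payables, Cr Revenue, amount 63): Loans=32 Payables=63 Revenue=-95
After txn 3 (Dr Revenue, Cr Inventory, amount 212): Inventory=-212 Loans=32 Payables=63 Revenue=117
After txn 4 (Dr Inventory, Cr Loans, amount 327): Inventory=115 Loans=-295 Payables=63 Revenue=117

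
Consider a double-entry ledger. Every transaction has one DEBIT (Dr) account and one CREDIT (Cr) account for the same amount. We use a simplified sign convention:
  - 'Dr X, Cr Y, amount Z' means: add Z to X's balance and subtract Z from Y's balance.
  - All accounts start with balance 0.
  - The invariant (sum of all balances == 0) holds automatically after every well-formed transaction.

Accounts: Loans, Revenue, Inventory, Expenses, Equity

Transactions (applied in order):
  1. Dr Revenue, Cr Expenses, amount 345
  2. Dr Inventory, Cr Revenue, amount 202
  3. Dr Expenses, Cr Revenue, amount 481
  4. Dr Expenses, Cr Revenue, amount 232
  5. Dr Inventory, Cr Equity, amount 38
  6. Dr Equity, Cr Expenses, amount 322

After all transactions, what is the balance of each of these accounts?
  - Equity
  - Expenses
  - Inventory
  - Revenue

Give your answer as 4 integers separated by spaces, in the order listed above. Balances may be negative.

Answer: 284 46 240 -570

Derivation:
After txn 1 (Dr Revenue, Cr Expenses, amount 345): Expenses=-345 Revenue=345
After txn 2 (Dr Inventory, Cr Revenue, amount 202): Expenses=-345 Inventory=202 Revenue=143
After txn 3 (Dr Expenses, Cr Revenue, amount 481): Expenses=136 Inventory=202 Revenue=-338
After txn 4 (Dr Expenses, Cr Revenue, amount 232): Expenses=368 Inventory=202 Revenue=-570
After txn 5 (Dr Inventory, Cr Equity, amount 38): Equity=-38 Expenses=368 Inventory=240 Revenue=-570
After txn 6 (Dr Equity, Cr Expenses, amount 322): Equity=284 Expenses=46 Inventory=240 Revenue=-570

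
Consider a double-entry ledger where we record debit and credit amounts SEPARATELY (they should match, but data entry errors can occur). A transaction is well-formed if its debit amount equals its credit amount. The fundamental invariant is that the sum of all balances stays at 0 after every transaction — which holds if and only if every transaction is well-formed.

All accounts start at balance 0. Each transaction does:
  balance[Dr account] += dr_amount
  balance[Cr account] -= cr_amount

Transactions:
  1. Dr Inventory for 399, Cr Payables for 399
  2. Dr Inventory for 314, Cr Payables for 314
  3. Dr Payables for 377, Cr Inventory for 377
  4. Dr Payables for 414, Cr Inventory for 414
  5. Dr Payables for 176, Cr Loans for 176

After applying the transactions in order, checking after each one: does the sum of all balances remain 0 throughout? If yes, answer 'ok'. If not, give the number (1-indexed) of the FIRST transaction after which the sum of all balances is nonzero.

Answer: ok

Derivation:
After txn 1: dr=399 cr=399 sum_balances=0
After txn 2: dr=314 cr=314 sum_balances=0
After txn 3: dr=377 cr=377 sum_balances=0
After txn 4: dr=414 cr=414 sum_balances=0
After txn 5: dr=176 cr=176 sum_balances=0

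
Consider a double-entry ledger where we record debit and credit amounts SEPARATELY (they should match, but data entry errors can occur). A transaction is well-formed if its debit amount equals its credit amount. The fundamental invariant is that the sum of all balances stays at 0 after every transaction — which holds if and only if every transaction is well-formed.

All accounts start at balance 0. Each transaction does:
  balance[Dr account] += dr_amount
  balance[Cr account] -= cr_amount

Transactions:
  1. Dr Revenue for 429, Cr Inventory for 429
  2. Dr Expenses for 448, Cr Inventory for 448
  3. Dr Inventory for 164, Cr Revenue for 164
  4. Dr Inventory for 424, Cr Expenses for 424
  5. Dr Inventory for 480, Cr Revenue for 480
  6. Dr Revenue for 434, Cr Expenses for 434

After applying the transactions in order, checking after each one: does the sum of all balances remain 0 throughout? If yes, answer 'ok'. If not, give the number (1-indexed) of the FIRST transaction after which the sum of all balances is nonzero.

After txn 1: dr=429 cr=429 sum_balances=0
After txn 2: dr=448 cr=448 sum_balances=0
After txn 3: dr=164 cr=164 sum_balances=0
After txn 4: dr=424 cr=424 sum_balances=0
After txn 5: dr=480 cr=480 sum_balances=0
After txn 6: dr=434 cr=434 sum_balances=0

Answer: ok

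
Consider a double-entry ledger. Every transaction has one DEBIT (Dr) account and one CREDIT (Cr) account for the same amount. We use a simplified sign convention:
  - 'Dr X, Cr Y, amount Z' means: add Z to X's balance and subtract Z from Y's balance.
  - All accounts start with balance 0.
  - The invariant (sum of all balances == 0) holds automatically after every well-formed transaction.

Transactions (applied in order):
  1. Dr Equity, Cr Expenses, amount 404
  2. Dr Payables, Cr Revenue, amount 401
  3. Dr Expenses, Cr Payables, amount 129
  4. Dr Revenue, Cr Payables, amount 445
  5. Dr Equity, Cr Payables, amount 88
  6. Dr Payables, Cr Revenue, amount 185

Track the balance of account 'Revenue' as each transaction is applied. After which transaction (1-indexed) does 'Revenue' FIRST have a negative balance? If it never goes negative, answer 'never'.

After txn 1: Revenue=0
After txn 2: Revenue=-401

Answer: 2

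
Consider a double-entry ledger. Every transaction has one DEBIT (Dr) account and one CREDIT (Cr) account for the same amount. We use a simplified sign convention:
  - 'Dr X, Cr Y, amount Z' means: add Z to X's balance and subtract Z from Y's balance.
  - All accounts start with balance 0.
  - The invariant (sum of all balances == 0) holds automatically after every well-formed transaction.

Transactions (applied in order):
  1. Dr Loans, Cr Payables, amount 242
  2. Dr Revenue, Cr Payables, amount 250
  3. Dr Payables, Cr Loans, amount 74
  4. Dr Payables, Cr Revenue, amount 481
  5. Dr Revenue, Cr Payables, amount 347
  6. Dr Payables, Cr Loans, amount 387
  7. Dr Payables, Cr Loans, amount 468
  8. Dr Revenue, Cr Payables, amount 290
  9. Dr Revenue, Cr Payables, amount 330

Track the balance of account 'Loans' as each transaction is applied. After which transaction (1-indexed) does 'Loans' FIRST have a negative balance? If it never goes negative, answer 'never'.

Answer: 6

Derivation:
After txn 1: Loans=242
After txn 2: Loans=242
After txn 3: Loans=168
After txn 4: Loans=168
After txn 5: Loans=168
After txn 6: Loans=-219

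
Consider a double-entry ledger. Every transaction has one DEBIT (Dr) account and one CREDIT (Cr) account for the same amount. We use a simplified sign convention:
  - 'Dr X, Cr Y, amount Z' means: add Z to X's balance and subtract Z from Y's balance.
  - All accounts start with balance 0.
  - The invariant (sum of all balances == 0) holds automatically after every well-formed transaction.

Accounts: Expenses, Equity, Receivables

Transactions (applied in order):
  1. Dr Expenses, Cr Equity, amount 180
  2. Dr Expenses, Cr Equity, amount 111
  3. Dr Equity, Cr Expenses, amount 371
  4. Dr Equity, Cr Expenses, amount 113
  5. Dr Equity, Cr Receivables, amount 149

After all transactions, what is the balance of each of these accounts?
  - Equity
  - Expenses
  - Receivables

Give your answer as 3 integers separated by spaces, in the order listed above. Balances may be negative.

Answer: 342 -193 -149

Derivation:
After txn 1 (Dr Expenses, Cr Equity, amount 180): Equity=-180 Expenses=180
After txn 2 (Dr Expenses, Cr Equity, amount 111): Equity=-291 Expenses=291
After txn 3 (Dr Equity, Cr Expenses, amount 371): Equity=80 Expenses=-80
After txn 4 (Dr Equity, Cr Expenses, amount 113): Equity=193 Expenses=-193
After txn 5 (Dr Equity, Cr Receivables, amount 149): Equity=342 Expenses=-193 Receivables=-149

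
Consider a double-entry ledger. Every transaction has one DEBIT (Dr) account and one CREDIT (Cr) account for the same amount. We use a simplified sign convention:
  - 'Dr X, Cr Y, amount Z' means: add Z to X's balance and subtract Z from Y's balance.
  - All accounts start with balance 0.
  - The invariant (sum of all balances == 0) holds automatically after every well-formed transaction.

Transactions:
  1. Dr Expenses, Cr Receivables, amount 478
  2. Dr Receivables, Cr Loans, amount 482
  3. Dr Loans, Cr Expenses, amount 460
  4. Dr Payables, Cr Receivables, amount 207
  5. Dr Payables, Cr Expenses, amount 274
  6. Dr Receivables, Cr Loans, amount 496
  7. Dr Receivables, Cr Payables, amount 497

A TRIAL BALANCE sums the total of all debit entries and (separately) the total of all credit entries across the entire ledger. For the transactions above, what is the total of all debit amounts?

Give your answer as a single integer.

Answer: 2894

Derivation:
Txn 1: debit+=478
Txn 2: debit+=482
Txn 3: debit+=460
Txn 4: debit+=207
Txn 5: debit+=274
Txn 6: debit+=496
Txn 7: debit+=497
Total debits = 2894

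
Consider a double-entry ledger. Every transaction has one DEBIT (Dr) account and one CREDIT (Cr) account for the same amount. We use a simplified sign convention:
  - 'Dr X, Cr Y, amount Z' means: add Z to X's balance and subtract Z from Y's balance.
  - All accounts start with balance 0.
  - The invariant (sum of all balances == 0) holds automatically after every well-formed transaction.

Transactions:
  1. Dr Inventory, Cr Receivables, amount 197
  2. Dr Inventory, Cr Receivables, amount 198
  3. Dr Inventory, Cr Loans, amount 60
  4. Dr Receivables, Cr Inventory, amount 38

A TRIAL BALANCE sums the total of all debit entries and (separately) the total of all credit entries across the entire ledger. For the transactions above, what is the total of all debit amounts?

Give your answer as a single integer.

Txn 1: debit+=197
Txn 2: debit+=198
Txn 3: debit+=60
Txn 4: debit+=38
Total debits = 493

Answer: 493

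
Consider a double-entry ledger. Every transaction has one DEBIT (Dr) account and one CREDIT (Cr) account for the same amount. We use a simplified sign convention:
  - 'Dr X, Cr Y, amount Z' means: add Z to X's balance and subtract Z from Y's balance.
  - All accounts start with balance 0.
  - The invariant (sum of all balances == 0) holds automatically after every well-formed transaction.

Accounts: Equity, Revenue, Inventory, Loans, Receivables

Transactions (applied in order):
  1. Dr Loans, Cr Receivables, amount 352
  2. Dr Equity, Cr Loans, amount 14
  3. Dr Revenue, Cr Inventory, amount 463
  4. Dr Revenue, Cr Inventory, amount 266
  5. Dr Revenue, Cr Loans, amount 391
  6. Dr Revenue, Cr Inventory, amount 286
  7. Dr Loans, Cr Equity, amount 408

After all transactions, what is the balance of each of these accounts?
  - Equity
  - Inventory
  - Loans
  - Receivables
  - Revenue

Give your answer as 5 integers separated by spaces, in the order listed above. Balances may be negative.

Answer: -394 -1015 355 -352 1406

Derivation:
After txn 1 (Dr Loans, Cr Receivables, amount 352): Loans=352 Receivables=-352
After txn 2 (Dr Equity, Cr Loans, amount 14): Equity=14 Loans=338 Receivables=-352
After txn 3 (Dr Revenue, Cr Inventory, amount 463): Equity=14 Inventory=-463 Loans=338 Receivables=-352 Revenue=463
After txn 4 (Dr Revenue, Cr Inventory, amount 266): Equity=14 Inventory=-729 Loans=338 Receivables=-352 Revenue=729
After txn 5 (Dr Revenue, Cr Loans, amount 391): Equity=14 Inventory=-729 Loans=-53 Receivables=-352 Revenue=1120
After txn 6 (Dr Revenue, Cr Inventory, amount 286): Equity=14 Inventory=-1015 Loans=-53 Receivables=-352 Revenue=1406
After txn 7 (Dr Loans, Cr Equity, amount 408): Equity=-394 Inventory=-1015 Loans=355 Receivables=-352 Revenue=1406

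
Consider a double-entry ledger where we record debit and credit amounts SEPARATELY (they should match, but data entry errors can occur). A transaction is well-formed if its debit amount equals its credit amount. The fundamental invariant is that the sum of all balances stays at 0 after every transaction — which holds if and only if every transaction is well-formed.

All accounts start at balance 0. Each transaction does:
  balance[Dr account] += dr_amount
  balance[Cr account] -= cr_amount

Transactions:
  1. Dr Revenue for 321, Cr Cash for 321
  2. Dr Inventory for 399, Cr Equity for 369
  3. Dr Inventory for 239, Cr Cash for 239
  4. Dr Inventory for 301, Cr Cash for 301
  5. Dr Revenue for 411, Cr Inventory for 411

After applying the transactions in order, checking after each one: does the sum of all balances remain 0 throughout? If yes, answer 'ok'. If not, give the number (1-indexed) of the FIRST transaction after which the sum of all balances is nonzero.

After txn 1: dr=321 cr=321 sum_balances=0
After txn 2: dr=399 cr=369 sum_balances=30
After txn 3: dr=239 cr=239 sum_balances=30
After txn 4: dr=301 cr=301 sum_balances=30
After txn 5: dr=411 cr=411 sum_balances=30

Answer: 2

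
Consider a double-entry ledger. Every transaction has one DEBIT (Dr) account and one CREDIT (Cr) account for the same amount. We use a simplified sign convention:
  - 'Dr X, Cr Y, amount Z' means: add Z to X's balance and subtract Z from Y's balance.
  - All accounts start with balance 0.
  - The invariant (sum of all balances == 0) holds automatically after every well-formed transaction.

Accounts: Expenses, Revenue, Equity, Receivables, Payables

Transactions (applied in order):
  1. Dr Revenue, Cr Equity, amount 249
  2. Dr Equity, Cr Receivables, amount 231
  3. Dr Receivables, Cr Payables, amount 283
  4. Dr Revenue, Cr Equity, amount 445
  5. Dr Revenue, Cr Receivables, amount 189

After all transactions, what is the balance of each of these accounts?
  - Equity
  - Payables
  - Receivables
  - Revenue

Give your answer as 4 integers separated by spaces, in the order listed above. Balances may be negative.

Answer: -463 -283 -137 883

Derivation:
After txn 1 (Dr Revenue, Cr Equity, amount 249): Equity=-249 Revenue=249
After txn 2 (Dr Equity, Cr Receivables, amount 231): Equity=-18 Receivables=-231 Revenue=249
After txn 3 (Dr Receivables, Cr Payables, amount 283): Equity=-18 Payables=-283 Receivables=52 Revenue=249
After txn 4 (Dr Revenue, Cr Equity, amount 445): Equity=-463 Payables=-283 Receivables=52 Revenue=694
After txn 5 (Dr Revenue, Cr Receivables, amount 189): Equity=-463 Payables=-283 Receivables=-137 Revenue=883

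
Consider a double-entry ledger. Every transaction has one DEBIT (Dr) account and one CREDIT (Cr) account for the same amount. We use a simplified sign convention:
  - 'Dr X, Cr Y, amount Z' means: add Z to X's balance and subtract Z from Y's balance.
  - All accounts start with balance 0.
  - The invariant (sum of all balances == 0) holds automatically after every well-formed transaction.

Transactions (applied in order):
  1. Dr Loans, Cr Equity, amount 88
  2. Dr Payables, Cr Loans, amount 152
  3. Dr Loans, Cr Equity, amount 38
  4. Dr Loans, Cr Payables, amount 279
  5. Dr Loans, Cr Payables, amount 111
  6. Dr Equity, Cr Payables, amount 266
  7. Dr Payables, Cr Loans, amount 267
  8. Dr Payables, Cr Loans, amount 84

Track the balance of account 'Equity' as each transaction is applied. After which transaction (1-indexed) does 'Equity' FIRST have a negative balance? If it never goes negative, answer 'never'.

Answer: 1

Derivation:
After txn 1: Equity=-88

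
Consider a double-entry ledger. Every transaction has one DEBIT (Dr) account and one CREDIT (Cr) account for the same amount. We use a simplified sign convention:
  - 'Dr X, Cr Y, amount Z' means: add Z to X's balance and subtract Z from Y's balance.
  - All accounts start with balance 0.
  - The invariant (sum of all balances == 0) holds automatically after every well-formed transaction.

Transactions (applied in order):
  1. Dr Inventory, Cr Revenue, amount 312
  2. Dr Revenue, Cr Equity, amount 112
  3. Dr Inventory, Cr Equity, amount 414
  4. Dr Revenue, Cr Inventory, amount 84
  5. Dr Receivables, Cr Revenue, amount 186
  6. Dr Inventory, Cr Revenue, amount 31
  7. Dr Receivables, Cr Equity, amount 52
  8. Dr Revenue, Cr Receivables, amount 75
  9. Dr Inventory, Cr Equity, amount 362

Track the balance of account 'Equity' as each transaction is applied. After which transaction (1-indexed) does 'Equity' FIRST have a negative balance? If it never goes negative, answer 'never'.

Answer: 2

Derivation:
After txn 1: Equity=0
After txn 2: Equity=-112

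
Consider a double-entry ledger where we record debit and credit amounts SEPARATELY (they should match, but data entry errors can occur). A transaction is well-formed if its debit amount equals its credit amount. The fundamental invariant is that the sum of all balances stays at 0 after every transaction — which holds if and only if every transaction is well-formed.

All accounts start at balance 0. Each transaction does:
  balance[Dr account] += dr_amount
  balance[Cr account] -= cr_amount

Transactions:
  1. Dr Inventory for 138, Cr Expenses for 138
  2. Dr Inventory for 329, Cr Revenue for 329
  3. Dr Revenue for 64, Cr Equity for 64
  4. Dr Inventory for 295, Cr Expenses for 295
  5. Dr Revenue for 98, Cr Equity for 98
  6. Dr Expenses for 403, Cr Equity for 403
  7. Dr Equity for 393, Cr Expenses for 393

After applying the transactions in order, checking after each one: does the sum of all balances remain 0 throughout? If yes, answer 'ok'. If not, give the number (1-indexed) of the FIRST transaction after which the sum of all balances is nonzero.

After txn 1: dr=138 cr=138 sum_balances=0
After txn 2: dr=329 cr=329 sum_balances=0
After txn 3: dr=64 cr=64 sum_balances=0
After txn 4: dr=295 cr=295 sum_balances=0
After txn 5: dr=98 cr=98 sum_balances=0
After txn 6: dr=403 cr=403 sum_balances=0
After txn 7: dr=393 cr=393 sum_balances=0

Answer: ok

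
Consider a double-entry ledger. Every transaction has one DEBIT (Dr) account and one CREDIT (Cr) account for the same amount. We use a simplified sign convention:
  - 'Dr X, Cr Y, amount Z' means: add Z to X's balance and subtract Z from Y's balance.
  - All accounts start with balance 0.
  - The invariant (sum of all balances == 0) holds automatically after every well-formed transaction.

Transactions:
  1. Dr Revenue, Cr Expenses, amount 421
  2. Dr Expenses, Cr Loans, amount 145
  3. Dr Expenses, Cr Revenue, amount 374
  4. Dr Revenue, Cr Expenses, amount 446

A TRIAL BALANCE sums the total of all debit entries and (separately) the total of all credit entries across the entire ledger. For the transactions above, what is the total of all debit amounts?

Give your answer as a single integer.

Txn 1: debit+=421
Txn 2: debit+=145
Txn 3: debit+=374
Txn 4: debit+=446
Total debits = 1386

Answer: 1386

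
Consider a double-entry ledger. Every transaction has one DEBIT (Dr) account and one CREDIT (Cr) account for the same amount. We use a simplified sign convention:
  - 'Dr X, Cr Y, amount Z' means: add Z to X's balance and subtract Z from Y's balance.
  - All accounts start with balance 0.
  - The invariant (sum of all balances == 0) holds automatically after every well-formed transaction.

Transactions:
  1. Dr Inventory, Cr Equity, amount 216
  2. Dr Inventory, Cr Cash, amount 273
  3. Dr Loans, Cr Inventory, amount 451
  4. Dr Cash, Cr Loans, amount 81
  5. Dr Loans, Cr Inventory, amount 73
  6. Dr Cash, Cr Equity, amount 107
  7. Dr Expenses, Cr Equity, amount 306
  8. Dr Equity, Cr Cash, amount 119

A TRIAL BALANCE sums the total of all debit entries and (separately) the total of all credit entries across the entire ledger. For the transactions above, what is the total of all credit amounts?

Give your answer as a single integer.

Answer: 1626

Derivation:
Txn 1: credit+=216
Txn 2: credit+=273
Txn 3: credit+=451
Txn 4: credit+=81
Txn 5: credit+=73
Txn 6: credit+=107
Txn 7: credit+=306
Txn 8: credit+=119
Total credits = 1626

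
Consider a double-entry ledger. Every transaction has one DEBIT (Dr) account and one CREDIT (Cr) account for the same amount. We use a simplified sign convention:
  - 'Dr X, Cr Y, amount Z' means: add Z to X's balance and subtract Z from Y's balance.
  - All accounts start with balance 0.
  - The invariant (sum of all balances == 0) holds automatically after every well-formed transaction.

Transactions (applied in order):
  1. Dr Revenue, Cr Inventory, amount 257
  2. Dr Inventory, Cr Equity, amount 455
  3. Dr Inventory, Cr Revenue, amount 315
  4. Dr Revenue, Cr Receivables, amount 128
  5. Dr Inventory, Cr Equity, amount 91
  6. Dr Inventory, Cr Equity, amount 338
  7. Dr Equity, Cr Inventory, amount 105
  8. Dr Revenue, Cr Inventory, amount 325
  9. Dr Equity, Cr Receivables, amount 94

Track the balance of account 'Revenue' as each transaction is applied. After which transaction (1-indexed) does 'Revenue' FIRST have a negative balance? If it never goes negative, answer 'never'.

Answer: 3

Derivation:
After txn 1: Revenue=257
After txn 2: Revenue=257
After txn 3: Revenue=-58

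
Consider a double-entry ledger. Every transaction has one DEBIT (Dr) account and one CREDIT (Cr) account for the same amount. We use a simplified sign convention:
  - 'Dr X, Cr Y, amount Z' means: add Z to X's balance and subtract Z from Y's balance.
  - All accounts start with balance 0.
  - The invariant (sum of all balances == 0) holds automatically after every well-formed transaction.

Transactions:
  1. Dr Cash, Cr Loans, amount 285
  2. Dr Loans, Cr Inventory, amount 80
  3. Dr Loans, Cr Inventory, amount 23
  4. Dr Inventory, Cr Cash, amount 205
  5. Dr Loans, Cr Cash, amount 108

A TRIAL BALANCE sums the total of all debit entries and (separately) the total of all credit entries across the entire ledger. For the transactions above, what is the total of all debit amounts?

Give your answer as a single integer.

Answer: 701

Derivation:
Txn 1: debit+=285
Txn 2: debit+=80
Txn 3: debit+=23
Txn 4: debit+=205
Txn 5: debit+=108
Total debits = 701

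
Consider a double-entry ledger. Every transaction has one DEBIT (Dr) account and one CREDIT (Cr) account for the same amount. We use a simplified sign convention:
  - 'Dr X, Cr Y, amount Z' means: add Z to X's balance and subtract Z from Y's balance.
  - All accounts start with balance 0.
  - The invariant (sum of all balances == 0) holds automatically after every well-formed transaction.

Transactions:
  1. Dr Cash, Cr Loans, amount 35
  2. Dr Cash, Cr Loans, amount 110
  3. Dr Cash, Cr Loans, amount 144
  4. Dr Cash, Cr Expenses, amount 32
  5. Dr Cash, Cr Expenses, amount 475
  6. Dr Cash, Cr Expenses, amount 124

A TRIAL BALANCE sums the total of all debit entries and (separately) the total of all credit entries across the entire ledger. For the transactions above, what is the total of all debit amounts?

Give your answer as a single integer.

Txn 1: debit+=35
Txn 2: debit+=110
Txn 3: debit+=144
Txn 4: debit+=32
Txn 5: debit+=475
Txn 6: debit+=124
Total debits = 920

Answer: 920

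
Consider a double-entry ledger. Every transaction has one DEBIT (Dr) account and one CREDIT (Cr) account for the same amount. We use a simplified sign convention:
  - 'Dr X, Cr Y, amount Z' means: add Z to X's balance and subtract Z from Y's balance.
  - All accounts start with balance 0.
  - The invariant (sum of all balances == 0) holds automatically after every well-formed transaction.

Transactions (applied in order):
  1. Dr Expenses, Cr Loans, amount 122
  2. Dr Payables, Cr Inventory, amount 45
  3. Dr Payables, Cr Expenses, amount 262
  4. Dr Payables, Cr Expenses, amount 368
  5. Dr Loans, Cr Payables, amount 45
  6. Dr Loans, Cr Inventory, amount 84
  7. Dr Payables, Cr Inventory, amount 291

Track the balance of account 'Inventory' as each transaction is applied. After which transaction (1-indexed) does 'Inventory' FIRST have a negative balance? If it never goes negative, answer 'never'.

After txn 1: Inventory=0
After txn 2: Inventory=-45

Answer: 2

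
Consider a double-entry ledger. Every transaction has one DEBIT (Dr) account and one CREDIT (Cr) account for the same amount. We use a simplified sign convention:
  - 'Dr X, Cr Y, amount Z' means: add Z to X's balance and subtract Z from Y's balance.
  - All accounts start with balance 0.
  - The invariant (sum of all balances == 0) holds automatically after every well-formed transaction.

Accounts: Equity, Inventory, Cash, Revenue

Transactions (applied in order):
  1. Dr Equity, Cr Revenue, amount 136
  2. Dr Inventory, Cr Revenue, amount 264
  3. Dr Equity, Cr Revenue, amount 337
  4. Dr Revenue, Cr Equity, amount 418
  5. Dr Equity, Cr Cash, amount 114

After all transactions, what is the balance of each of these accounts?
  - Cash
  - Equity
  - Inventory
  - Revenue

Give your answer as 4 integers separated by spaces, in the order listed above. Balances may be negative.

Answer: -114 169 264 -319

Derivation:
After txn 1 (Dr Equity, Cr Revenue, amount 136): Equity=136 Revenue=-136
After txn 2 (Dr Inventory, Cr Revenue, amount 264): Equity=136 Inventory=264 Revenue=-400
After txn 3 (Dr Equity, Cr Revenue, amount 337): Equity=473 Inventory=264 Revenue=-737
After txn 4 (Dr Revenue, Cr Equity, amount 418): Equity=55 Inventory=264 Revenue=-319
After txn 5 (Dr Equity, Cr Cash, amount 114): Cash=-114 Equity=169 Inventory=264 Revenue=-319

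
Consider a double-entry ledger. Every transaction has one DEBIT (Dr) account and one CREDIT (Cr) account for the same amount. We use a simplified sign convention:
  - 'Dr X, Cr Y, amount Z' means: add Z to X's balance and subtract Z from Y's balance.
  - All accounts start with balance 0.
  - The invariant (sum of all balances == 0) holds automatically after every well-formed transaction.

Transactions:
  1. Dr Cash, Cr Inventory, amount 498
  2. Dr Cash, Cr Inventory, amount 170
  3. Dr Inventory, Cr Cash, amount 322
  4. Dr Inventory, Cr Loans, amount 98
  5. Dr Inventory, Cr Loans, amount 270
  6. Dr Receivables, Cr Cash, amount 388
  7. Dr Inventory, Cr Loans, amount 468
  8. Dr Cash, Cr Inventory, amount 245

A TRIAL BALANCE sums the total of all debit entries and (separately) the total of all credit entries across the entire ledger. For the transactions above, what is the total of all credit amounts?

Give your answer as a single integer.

Txn 1: credit+=498
Txn 2: credit+=170
Txn 3: credit+=322
Txn 4: credit+=98
Txn 5: credit+=270
Txn 6: credit+=388
Txn 7: credit+=468
Txn 8: credit+=245
Total credits = 2459

Answer: 2459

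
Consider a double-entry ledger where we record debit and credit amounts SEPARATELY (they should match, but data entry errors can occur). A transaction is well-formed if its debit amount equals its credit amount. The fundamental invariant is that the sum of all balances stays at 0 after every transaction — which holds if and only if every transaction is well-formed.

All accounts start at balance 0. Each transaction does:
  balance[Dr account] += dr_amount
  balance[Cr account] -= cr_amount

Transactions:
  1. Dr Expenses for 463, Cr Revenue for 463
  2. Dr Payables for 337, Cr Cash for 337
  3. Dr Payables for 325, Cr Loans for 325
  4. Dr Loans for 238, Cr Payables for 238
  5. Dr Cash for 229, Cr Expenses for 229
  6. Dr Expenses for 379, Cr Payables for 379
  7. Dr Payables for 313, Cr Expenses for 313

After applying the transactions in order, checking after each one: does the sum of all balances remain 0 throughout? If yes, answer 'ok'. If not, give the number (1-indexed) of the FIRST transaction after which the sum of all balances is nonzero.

After txn 1: dr=463 cr=463 sum_balances=0
After txn 2: dr=337 cr=337 sum_balances=0
After txn 3: dr=325 cr=325 sum_balances=0
After txn 4: dr=238 cr=238 sum_balances=0
After txn 5: dr=229 cr=229 sum_balances=0
After txn 6: dr=379 cr=379 sum_balances=0
After txn 7: dr=313 cr=313 sum_balances=0

Answer: ok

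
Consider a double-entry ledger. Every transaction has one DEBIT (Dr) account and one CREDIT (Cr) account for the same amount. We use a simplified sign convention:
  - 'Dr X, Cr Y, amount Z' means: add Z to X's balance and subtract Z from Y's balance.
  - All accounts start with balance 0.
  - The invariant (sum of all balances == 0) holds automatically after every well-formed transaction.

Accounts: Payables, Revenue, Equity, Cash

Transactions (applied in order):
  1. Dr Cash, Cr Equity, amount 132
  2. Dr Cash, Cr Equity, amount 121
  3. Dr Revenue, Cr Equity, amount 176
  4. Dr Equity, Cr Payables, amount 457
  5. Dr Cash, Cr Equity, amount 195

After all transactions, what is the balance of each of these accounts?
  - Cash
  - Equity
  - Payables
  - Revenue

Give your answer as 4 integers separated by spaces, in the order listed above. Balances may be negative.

After txn 1 (Dr Cash, Cr Equity, amount 132): Cash=132 Equity=-132
After txn 2 (Dr Cash, Cr Equity, amount 121): Cash=253 Equity=-253
After txn 3 (Dr Revenue, Cr Equity, amount 176): Cash=253 Equity=-429 Revenue=176
After txn 4 (Dr Equity, Cr Payables, amount 457): Cash=253 Equity=28 Payables=-457 Revenue=176
After txn 5 (Dr Cash, Cr Equity, amount 195): Cash=448 Equity=-167 Payables=-457 Revenue=176

Answer: 448 -167 -457 176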